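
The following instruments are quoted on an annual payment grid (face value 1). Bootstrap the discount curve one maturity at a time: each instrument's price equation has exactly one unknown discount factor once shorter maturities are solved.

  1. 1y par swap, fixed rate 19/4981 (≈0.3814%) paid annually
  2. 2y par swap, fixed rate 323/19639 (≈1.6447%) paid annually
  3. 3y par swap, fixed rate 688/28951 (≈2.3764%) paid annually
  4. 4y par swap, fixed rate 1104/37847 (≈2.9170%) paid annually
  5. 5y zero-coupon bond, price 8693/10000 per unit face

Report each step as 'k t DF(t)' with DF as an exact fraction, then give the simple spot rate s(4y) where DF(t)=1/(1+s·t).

1 1 4981/5000
2 2 9677/10000
3 3 582/625
4 4 556/625
5 5 8693/10000
s(4y) = (1/(556/625) − 1)/(4) = 69/2224 ≈ 3.1025%

step 1 [1y] swap r/1=19/4981: DF=(1 − 19/4981·(0))/(1+19/4981) = 4981/5000 ≈ 0.996200
step 2 [2y] swap r/1=323/19639: DF=(1 − 323/19639·(0.996200))/(1+323/19639) = 9677/10000 ≈ 0.967700
step 3 [3y] swap r/1=688/28951: DF=(1 − 688/28951·(0.996200+0.967700))/(1+688/28951) = 582/625 ≈ 0.931200
step 4 [4y] swap r/1=1104/37847: DF=(1 − 1104/37847·(0.996200+0.967700+0.931200))/(1+1104/37847) = 556/625 ≈ 0.889600
step 5 [5y] zero: DF = P = 8693/10000 ≈ 0.869300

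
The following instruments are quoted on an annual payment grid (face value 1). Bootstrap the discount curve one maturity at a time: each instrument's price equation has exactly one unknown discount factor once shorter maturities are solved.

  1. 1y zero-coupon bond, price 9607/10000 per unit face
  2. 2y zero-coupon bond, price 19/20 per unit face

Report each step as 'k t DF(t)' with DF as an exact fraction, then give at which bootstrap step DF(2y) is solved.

step 1 [1y] zero: DF = P = 9607/10000 ≈ 0.960700
step 2 [2y] zero: DF = P = 19/20 ≈ 0.950000

1 1 9607/10000
2 2 19/20
DF(2y) is solved at step 2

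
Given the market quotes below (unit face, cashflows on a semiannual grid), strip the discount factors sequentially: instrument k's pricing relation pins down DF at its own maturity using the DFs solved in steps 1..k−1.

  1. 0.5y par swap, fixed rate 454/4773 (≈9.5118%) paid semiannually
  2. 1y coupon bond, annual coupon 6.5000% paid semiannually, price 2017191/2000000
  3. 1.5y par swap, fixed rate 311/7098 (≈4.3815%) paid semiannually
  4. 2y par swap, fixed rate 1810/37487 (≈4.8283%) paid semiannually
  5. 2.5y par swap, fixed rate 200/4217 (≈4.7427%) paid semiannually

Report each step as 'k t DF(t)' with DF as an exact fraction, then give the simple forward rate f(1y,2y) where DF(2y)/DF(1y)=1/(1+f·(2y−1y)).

1 1/2 4773/5000
2 1 2367/2500
3 3/2 4689/5000
4 2 1819/2000
5 5/2 89/100
f(1y,2y) = ((2367/2500)/(1819/2000) − 1)/(1) = 373/9095 ≈ 4.1012%

step 1 [0.5y] swap r/2=227/4773: DF=(1 − 227/4773·(0))/(1+227/4773) = 4773/5000 ≈ 0.954600
step 2 [1y] bond c/2=13/400: DF=(2017191/2000000 − 13/400·(0.954600))/(1+13/400) = 2367/2500 ≈ 0.946800
step 3 [1.5y] swap r/2=311/14196: DF=(1 − 311/14196·(0.954600+0.946800))/(1+311/14196) = 4689/5000 ≈ 0.937800
step 4 [2y] swap r/2=905/37487: DF=(1 − 905/37487·(0.954600+0.946800+0.937800))/(1+905/37487) = 1819/2000 ≈ 0.909500
step 5 [2.5y] swap r/2=100/4217: DF=(1 − 100/4217·(0.954600+0.946800+0.937800+0.909500))/(1+100/4217) = 89/100 ≈ 0.890000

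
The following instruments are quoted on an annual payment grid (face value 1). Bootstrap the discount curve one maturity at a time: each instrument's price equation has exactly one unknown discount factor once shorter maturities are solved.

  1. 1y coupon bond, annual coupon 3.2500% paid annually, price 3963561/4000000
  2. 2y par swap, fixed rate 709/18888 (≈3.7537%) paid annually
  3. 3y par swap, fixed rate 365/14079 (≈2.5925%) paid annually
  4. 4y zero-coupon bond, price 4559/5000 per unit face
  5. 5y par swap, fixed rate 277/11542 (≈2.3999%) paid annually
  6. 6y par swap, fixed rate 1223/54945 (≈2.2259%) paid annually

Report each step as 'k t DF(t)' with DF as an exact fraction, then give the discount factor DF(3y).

1 1 9597/10000
2 2 9291/10000
3 3 927/1000
4 4 4559/5000
5 5 2223/2500
6 6 8777/10000
DF(3y) = 927/1000 ≈ 0.927000

step 1 [1y] bond c/1=13/400: DF=(3963561/4000000 − 13/400·(0))/(1+13/400) = 9597/10000 ≈ 0.959700
step 2 [2y] swap r/1=709/18888: DF=(1 − 709/18888·(0.959700))/(1+709/18888) = 9291/10000 ≈ 0.929100
step 3 [3y] swap r/1=365/14079: DF=(1 − 365/14079·(0.959700+0.929100))/(1+365/14079) = 927/1000 ≈ 0.927000
step 4 [4y] zero: DF = P = 4559/5000 ≈ 0.911800
step 5 [5y] swap r/1=277/11542: DF=(1 − 277/11542·(0.959700+0.929100+0.927000+0.911800))/(1+277/11542) = 2223/2500 ≈ 0.889200
step 6 [6y] swap r/1=1223/54945: DF=(1 − 1223/54945·(0.959700+0.929100+0.927000+0.911800+0.889200))/(1+1223/54945) = 8777/10000 ≈ 0.877700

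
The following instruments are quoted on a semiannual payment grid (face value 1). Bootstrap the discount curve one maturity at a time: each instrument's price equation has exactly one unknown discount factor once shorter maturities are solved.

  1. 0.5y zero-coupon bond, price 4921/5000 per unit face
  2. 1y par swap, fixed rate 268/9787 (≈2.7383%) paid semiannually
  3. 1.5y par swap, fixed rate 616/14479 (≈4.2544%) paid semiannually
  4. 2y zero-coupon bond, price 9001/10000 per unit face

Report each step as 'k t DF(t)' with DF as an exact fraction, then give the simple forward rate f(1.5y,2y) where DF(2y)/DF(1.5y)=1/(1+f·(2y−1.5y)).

1 1/2 4921/5000
2 1 2433/2500
3 3/2 1173/1250
4 2 9001/10000
f(1.5y,2y) = ((1173/1250)/(9001/10000) − 1)/(1/2) = 766/9001 ≈ 8.5102%

step 1 [0.5y] zero: DF = P = 4921/5000 ≈ 0.984200
step 2 [1y] swap r/2=134/9787: DF=(1 − 134/9787·(0.984200))/(1+134/9787) = 2433/2500 ≈ 0.973200
step 3 [1.5y] swap r/2=308/14479: DF=(1 − 308/14479·(0.984200+0.973200))/(1+308/14479) = 1173/1250 ≈ 0.938400
step 4 [2y] zero: DF = P = 9001/10000 ≈ 0.900100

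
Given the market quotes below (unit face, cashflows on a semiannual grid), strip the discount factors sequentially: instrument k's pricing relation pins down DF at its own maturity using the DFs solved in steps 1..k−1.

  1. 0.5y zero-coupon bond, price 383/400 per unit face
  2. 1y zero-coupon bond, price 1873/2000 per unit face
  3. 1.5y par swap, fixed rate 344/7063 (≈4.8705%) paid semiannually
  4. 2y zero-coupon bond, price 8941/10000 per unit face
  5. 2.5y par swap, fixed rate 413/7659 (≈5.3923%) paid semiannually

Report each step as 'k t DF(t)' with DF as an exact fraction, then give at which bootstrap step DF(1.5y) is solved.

step 1 [0.5y] zero: DF = P = 383/400 ≈ 0.957500
step 2 [1y] zero: DF = P = 1873/2000 ≈ 0.936500
step 3 [1.5y] swap r/2=172/7063: DF=(1 − 172/7063·(0.957500+0.936500))/(1+172/7063) = 582/625 ≈ 0.931200
step 4 [2y] zero: DF = P = 8941/10000 ≈ 0.894100
step 5 [2.5y] swap r/2=413/15318: DF=(1 − 413/15318·(0.957500+0.936500+0.931200+0.894100))/(1+413/15318) = 8761/10000 ≈ 0.876100

1 1/2 383/400
2 1 1873/2000
3 3/2 582/625
4 2 8941/10000
5 5/2 8761/10000
DF(1.5y) is solved at step 3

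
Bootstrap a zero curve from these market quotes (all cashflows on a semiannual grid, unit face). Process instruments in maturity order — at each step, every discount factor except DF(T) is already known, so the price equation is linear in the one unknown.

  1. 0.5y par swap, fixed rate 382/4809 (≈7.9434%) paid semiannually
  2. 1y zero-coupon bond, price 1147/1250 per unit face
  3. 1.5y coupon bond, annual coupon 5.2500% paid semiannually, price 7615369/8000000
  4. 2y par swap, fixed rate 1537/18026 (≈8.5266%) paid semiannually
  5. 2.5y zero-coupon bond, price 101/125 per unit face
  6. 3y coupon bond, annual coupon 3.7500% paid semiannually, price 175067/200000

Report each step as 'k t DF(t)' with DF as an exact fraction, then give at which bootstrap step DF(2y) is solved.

1 1/2 4809/5000
2 1 1147/1250
3 3/2 1759/2000
4 2 8463/10000
5 5/2 101/125
6 3 389/500
DF(2y) is solved at step 4

step 1 [0.5y] swap r/2=191/4809: DF=(1 − 191/4809·(0))/(1+191/4809) = 4809/5000 ≈ 0.961800
step 2 [1y] zero: DF = P = 1147/1250 ≈ 0.917600
step 3 [1.5y] bond c/2=21/800: DF=(7615369/8000000 − 21/800·(0.961800+0.917600))/(1+21/800) = 1759/2000 ≈ 0.879500
step 4 [2y] swap r/2=1537/36052: DF=(1 − 1537/36052·(0.961800+0.917600+0.879500))/(1+1537/36052) = 8463/10000 ≈ 0.846300
step 5 [2.5y] zero: DF = P = 101/125 ≈ 0.808000
step 6 [3y] bond c/2=3/160: DF=(175067/200000 − 3/160·(0.961800+0.917600+0.879500+0.846300+0.808000))/(1+3/160) = 389/500 ≈ 0.778000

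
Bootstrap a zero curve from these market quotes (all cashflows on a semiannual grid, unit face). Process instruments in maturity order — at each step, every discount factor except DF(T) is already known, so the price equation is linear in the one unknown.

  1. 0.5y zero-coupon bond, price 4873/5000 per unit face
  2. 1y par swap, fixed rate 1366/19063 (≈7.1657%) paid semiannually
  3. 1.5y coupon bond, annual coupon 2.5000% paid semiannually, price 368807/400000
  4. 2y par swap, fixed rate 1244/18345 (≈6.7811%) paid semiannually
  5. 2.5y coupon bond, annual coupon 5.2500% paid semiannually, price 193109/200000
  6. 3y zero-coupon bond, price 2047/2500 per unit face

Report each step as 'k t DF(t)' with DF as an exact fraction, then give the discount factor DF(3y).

1 1/2 4873/5000
2 1 9317/10000
3 3/2 8871/10000
4 2 2189/2500
5 5/2 847/1000
6 3 2047/2500
DF(3y) = 2047/2500 ≈ 0.818800

step 1 [0.5y] zero: DF = P = 4873/5000 ≈ 0.974600
step 2 [1y] swap r/2=683/19063: DF=(1 − 683/19063·(0.974600))/(1+683/19063) = 9317/10000 ≈ 0.931700
step 3 [1.5y] bond c/2=1/80: DF=(368807/400000 − 1/80·(0.974600+0.931700))/(1+1/80) = 8871/10000 ≈ 0.887100
step 4 [2y] swap r/2=622/18345: DF=(1 − 622/18345·(0.974600+0.931700+0.887100))/(1+622/18345) = 2189/2500 ≈ 0.875600
step 5 [2.5y] bond c/2=21/800: DF=(193109/200000 − 21/800·(0.974600+0.931700+0.887100+0.875600))/(1+21/800) = 847/1000 ≈ 0.847000
step 6 [3y] zero: DF = P = 2047/2500 ≈ 0.818800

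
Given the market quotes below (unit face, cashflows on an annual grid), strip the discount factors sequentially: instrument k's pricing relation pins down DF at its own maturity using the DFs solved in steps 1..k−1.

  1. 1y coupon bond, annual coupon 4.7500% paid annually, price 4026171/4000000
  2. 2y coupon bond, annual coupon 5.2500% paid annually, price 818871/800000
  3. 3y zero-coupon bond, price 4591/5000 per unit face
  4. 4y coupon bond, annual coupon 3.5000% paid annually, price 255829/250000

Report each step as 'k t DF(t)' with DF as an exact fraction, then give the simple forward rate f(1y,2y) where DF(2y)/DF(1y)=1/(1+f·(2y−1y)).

1 1 9609/10000
2 2 4623/5000
3 3 4591/5000
4 4 8939/10000
f(1y,2y) = ((9609/10000)/(4623/5000) − 1)/(1) = 121/3082 ≈ 3.9260%

step 1 [1y] bond c/1=19/400: DF=(4026171/4000000 − 19/400·(0))/(1+19/400) = 9609/10000 ≈ 0.960900
step 2 [2y] bond c/1=21/400: DF=(818871/800000 − 21/400·(0.960900))/(1+21/400) = 4623/5000 ≈ 0.924600
step 3 [3y] zero: DF = P = 4591/5000 ≈ 0.918200
step 4 [4y] bond c/1=7/200: DF=(255829/250000 − 7/200·(0.960900+0.924600+0.918200))/(1+7/200) = 8939/10000 ≈ 0.893900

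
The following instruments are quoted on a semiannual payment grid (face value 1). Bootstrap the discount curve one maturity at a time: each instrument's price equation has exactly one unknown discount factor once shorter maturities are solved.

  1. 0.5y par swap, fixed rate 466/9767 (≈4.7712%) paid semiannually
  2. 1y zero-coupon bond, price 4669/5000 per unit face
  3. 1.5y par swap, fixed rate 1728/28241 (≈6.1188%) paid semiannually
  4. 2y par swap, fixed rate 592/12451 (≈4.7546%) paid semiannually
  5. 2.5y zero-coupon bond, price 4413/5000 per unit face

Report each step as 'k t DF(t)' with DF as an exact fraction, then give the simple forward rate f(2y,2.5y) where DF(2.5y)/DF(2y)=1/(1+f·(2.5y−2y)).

step 1 [0.5y] swap r/2=233/9767: DF=(1 − 233/9767·(0))/(1+233/9767) = 9767/10000 ≈ 0.976700
step 2 [1y] zero: DF = P = 4669/5000 ≈ 0.933800
step 3 [1.5y] swap r/2=864/28241: DF=(1 − 864/28241·(0.976700+0.933800))/(1+864/28241) = 571/625 ≈ 0.913600
step 4 [2y] swap r/2=296/12451: DF=(1 − 296/12451·(0.976700+0.933800+0.913600))/(1+296/12451) = 1139/1250 ≈ 0.911200
step 5 [2.5y] zero: DF = P = 4413/5000 ≈ 0.882600

1 1/2 9767/10000
2 1 4669/5000
3 3/2 571/625
4 2 1139/1250
5 5/2 4413/5000
f(2y,2.5y) = ((1139/1250)/(4413/5000) − 1)/(1/2) = 286/4413 ≈ 6.4809%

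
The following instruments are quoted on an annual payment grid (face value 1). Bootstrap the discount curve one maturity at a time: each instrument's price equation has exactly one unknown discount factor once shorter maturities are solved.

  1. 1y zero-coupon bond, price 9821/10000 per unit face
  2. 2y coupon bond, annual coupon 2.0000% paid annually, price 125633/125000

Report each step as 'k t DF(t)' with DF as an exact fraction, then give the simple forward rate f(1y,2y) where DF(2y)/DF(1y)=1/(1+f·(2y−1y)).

step 1 [1y] zero: DF = P = 9821/10000 ≈ 0.982100
step 2 [2y] bond c/1=1/50: DF=(125633/125000 − 1/50·(0.982100))/(1+1/50) = 9661/10000 ≈ 0.966100

1 1 9821/10000
2 2 9661/10000
f(1y,2y) = ((9821/10000)/(9661/10000) − 1)/(1) = 160/9661 ≈ 1.6561%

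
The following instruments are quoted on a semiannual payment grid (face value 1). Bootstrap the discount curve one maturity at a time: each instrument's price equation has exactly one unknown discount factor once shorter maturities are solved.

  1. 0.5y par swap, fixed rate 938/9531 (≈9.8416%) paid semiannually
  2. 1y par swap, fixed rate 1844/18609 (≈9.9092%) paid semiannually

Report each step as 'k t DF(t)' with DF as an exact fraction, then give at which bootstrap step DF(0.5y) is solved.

step 1 [0.5y] swap r/2=469/9531: DF=(1 − 469/9531·(0))/(1+469/9531) = 9531/10000 ≈ 0.953100
step 2 [1y] swap r/2=922/18609: DF=(1 − 922/18609·(0.953100))/(1+922/18609) = 4539/5000 ≈ 0.907800

1 1/2 9531/10000
2 1 4539/5000
DF(0.5y) is solved at step 1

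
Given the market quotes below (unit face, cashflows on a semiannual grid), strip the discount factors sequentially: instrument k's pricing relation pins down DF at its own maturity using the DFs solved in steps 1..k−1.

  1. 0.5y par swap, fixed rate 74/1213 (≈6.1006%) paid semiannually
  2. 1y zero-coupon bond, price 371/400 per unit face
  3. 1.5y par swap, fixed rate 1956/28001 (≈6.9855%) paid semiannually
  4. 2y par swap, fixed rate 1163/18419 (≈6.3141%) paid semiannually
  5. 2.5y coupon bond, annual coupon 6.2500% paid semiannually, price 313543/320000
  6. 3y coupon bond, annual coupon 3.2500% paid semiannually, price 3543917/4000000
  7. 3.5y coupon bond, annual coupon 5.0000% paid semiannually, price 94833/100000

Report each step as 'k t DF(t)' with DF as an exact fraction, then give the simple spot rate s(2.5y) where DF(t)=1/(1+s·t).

1 1/2 1213/1250
2 1 371/400
3 3/2 4511/5000
4 2 8837/10000
5 5/2 1677/2000
6 3 1599/2000
7 7/2 3977/5000
s(2.5y) = (1/(1677/2000) − 1)/(5/2) = 646/8385 ≈ 7.7042%

step 1 [0.5y] swap r/2=37/1213: DF=(1 − 37/1213·(0))/(1+37/1213) = 1213/1250 ≈ 0.970400
step 2 [1y] zero: DF = P = 371/400 ≈ 0.927500
step 3 [1.5y] swap r/2=978/28001: DF=(1 − 978/28001·(0.970400+0.927500))/(1+978/28001) = 4511/5000 ≈ 0.902200
step 4 [2y] swap r/2=1163/36838: DF=(1 − 1163/36838·(0.970400+0.927500+0.902200))/(1+1163/36838) = 8837/10000 ≈ 0.883700
step 5 [2.5y] bond c/2=1/32: DF=(313543/320000 − 1/32·(0.970400+0.927500+0.902200+0.883700))/(1+1/32) = 1677/2000 ≈ 0.838500
step 6 [3y] bond c/2=13/800: DF=(3543917/4000000 − 13/800·(0.970400+0.927500+0.902200+0.883700+0.838500))/(1+13/800) = 1599/2000 ≈ 0.799500
step 7 [3.5y] bond c/2=1/40: DF=(94833/100000 − 1/40·(0.970400+0.927500+0.902200+0.883700+0.838500+0.799500))/(1+1/40) = 3977/5000 ≈ 0.795400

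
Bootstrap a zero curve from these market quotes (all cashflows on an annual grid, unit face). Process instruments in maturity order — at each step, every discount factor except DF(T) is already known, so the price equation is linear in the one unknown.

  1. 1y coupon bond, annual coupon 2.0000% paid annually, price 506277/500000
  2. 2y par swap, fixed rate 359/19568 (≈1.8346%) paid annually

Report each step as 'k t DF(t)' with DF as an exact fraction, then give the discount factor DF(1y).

step 1 [1y] bond c/1=1/50: DF=(506277/500000 − 1/50·(0))/(1+1/50) = 9927/10000 ≈ 0.992700
step 2 [2y] swap r/1=359/19568: DF=(1 − 359/19568·(0.992700))/(1+359/19568) = 9641/10000 ≈ 0.964100

1 1 9927/10000
2 2 9641/10000
DF(1y) = 9927/10000 ≈ 0.992700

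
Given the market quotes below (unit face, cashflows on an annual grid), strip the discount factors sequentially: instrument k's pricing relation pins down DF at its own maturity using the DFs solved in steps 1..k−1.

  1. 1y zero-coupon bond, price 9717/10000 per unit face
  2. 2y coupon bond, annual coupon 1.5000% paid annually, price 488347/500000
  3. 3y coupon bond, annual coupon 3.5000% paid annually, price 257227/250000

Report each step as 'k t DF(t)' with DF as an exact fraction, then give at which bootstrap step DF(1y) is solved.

1 1 9717/10000
2 2 9479/10000
3 3 2323/2500
DF(1y) is solved at step 1

step 1 [1y] zero: DF = P = 9717/10000 ≈ 0.971700
step 2 [2y] bond c/1=3/200: DF=(488347/500000 − 3/200·(0.971700))/(1+3/200) = 9479/10000 ≈ 0.947900
step 3 [3y] bond c/1=7/200: DF=(257227/250000 − 7/200·(0.971700+0.947900))/(1+7/200) = 2323/2500 ≈ 0.929200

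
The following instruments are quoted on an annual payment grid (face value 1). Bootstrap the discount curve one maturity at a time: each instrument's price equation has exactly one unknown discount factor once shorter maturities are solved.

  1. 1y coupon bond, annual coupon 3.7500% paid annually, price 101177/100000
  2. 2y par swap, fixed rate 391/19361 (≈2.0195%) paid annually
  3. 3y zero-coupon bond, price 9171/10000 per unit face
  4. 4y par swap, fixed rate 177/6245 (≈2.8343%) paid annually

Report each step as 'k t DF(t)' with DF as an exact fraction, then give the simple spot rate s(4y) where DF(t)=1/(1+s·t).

step 1 [1y] bond c/1=3/80: DF=(101177/100000 − 3/80·(0))/(1+3/80) = 1219/1250 ≈ 0.975200
step 2 [2y] swap r/1=391/19361: DF=(1 − 391/19361·(0.975200))/(1+391/19361) = 9609/10000 ≈ 0.960900
step 3 [3y] zero: DF = P = 9171/10000 ≈ 0.917100
step 4 [4y] swap r/1=177/6245: DF=(1 − 177/6245·(0.975200+0.960900+0.917100))/(1+177/6245) = 4469/5000 ≈ 0.893800

1 1 1219/1250
2 2 9609/10000
3 3 9171/10000
4 4 4469/5000
s(4y) = (1/(4469/5000) − 1)/(4) = 531/17876 ≈ 2.9705%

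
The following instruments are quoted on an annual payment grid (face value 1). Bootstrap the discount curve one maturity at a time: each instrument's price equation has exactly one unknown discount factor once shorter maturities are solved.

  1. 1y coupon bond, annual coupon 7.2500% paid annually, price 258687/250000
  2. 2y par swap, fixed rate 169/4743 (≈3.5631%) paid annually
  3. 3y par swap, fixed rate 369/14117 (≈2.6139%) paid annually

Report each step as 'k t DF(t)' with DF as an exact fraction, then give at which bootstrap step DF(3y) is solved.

1 1 603/625
2 2 2331/2500
3 3 4631/5000
DF(3y) is solved at step 3

step 1 [1y] bond c/1=29/400: DF=(258687/250000 − 29/400·(0))/(1+29/400) = 603/625 ≈ 0.964800
step 2 [2y] swap r/1=169/4743: DF=(1 − 169/4743·(0.964800))/(1+169/4743) = 2331/2500 ≈ 0.932400
step 3 [3y] swap r/1=369/14117: DF=(1 − 369/14117·(0.964800+0.932400))/(1+369/14117) = 4631/5000 ≈ 0.926200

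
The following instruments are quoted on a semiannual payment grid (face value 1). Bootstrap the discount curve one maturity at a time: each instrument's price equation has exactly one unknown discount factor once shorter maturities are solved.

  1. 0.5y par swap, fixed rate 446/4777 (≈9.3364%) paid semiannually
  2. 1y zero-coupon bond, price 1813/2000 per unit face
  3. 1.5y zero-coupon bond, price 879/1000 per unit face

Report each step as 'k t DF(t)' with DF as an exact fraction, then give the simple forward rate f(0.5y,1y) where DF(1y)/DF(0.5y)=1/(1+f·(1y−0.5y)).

1 1/2 4777/5000
2 1 1813/2000
3 3/2 879/1000
f(0.5y,1y) = ((4777/5000)/(1813/2000) − 1)/(1/2) = 978/9065 ≈ 10.7887%

step 1 [0.5y] swap r/2=223/4777: DF=(1 − 223/4777·(0))/(1+223/4777) = 4777/5000 ≈ 0.955400
step 2 [1y] zero: DF = P = 1813/2000 ≈ 0.906500
step 3 [1.5y] zero: DF = P = 879/1000 ≈ 0.879000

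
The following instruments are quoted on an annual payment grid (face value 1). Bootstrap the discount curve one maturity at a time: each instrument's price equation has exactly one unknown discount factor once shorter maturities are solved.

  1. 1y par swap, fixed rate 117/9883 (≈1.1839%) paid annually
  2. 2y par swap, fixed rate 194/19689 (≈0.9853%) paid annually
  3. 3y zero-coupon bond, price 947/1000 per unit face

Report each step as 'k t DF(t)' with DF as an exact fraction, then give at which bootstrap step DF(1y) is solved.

1 1 9883/10000
2 2 4903/5000
3 3 947/1000
DF(1y) is solved at step 1

step 1 [1y] swap r/1=117/9883: DF=(1 − 117/9883·(0))/(1+117/9883) = 9883/10000 ≈ 0.988300
step 2 [2y] swap r/1=194/19689: DF=(1 − 194/19689·(0.988300))/(1+194/19689) = 4903/5000 ≈ 0.980600
step 3 [3y] zero: DF = P = 947/1000 ≈ 0.947000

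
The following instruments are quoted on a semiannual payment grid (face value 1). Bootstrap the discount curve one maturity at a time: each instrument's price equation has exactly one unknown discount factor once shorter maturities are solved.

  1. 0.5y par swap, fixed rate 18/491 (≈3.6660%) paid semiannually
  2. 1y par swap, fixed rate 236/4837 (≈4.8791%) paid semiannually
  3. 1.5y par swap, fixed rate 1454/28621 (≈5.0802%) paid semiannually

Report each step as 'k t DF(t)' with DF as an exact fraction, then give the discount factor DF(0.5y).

1 1/2 491/500
2 1 1191/1250
3 3/2 9273/10000
DF(0.5y) = 491/500 ≈ 0.982000

step 1 [0.5y] swap r/2=9/491: DF=(1 − 9/491·(0))/(1+9/491) = 491/500 ≈ 0.982000
step 2 [1y] swap r/2=118/4837: DF=(1 − 118/4837·(0.982000))/(1+118/4837) = 1191/1250 ≈ 0.952800
step 3 [1.5y] swap r/2=727/28621: DF=(1 − 727/28621·(0.982000+0.952800))/(1+727/28621) = 9273/10000 ≈ 0.927300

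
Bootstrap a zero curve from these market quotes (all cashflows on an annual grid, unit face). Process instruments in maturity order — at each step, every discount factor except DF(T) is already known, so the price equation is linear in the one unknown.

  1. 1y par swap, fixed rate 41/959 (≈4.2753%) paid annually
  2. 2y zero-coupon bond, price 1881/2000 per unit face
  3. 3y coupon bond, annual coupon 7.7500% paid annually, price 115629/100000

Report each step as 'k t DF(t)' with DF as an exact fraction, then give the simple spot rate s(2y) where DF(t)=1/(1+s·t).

step 1 [1y] swap r/1=41/959: DF=(1 − 41/959·(0))/(1+41/959) = 959/1000 ≈ 0.959000
step 2 [2y] zero: DF = P = 1881/2000 ≈ 0.940500
step 3 [3y] bond c/1=31/400: DF=(115629/100000 − 31/400·(0.959000+0.940500))/(1+31/400) = 1873/2000 ≈ 0.936500

1 1 959/1000
2 2 1881/2000
3 3 1873/2000
s(2y) = (1/(1881/2000) − 1)/(2) = 119/3762 ≈ 3.1632%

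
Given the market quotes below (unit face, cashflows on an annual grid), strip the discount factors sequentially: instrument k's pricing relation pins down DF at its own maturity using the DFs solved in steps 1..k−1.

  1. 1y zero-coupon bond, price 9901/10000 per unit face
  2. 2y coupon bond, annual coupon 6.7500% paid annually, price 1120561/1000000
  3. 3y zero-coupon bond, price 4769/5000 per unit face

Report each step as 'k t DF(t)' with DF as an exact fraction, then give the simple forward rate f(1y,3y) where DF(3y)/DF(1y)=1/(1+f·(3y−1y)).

1 1 9901/10000
2 2 9871/10000
3 3 4769/5000
f(1y,3y) = ((9901/10000)/(4769/5000) − 1)/(2) = 363/19076 ≈ 1.9029%

step 1 [1y] zero: DF = P = 9901/10000 ≈ 0.990100
step 2 [2y] bond c/1=27/400: DF=(1120561/1000000 − 27/400·(0.990100))/(1+27/400) = 9871/10000 ≈ 0.987100
step 3 [3y] zero: DF = P = 4769/5000 ≈ 0.953800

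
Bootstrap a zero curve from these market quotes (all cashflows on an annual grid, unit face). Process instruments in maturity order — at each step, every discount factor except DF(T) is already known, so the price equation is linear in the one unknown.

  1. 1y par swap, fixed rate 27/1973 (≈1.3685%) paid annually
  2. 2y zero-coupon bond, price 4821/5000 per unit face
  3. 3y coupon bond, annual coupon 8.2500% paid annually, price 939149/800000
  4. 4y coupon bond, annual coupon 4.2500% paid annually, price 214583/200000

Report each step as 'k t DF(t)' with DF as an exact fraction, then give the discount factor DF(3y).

step 1 [1y] swap r/1=27/1973: DF=(1 − 27/1973·(0))/(1+27/1973) = 1973/2000 ≈ 0.986500
step 2 [2y] zero: DF = P = 4821/5000 ≈ 0.964200
step 3 [3y] bond c/1=33/400: DF=(939149/800000 − 33/400·(0.986500+0.964200))/(1+33/400) = 4679/5000 ≈ 0.935800
step 4 [4y] bond c/1=17/400: DF=(214583/200000 − 17/400·(0.986500+0.964200+0.935800))/(1+17/400) = 1823/2000 ≈ 0.911500

1 1 1973/2000
2 2 4821/5000
3 3 4679/5000
4 4 1823/2000
DF(3y) = 4679/5000 ≈ 0.935800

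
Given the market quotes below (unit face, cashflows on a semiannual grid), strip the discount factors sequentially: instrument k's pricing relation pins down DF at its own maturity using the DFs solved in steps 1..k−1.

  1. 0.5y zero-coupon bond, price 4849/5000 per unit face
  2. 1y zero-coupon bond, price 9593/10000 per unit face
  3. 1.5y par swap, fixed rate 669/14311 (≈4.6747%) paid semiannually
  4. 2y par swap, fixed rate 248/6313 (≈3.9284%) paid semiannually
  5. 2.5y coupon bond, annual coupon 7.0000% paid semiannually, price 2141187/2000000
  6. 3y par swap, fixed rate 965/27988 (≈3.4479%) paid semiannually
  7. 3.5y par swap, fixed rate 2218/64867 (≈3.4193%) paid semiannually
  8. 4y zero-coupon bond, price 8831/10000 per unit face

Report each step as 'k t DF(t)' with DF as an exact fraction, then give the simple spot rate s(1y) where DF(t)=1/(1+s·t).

1 1/2 4849/5000
2 1 9593/10000
3 3/2 9331/10000
4 2 1157/1250
5 5/2 9063/10000
6 3 1807/2000
7 7/2 8891/10000
8 4 8831/10000
s(1y) = (1/(9593/10000) − 1)/(1) = 407/9593 ≈ 4.2427%

step 1 [0.5y] zero: DF = P = 4849/5000 ≈ 0.969800
step 2 [1y] zero: DF = P = 9593/10000 ≈ 0.959300
step 3 [1.5y] swap r/2=669/28622: DF=(1 − 669/28622·(0.969800+0.959300))/(1+669/28622) = 9331/10000 ≈ 0.933100
step 4 [2y] swap r/2=124/6313: DF=(1 − 124/6313·(0.969800+0.959300+0.933100))/(1+124/6313) = 1157/1250 ≈ 0.925600
step 5 [2.5y] bond c/2=7/200: DF=(2141187/2000000 − 7/200·(0.969800+0.959300+0.933100+0.925600))/(1+7/200) = 9063/10000 ≈ 0.906300
step 6 [3y] swap r/2=965/55976: DF=(1 − 965/55976·(0.969800+0.959300+0.933100+0.925600+0.906300))/(1+965/55976) = 1807/2000 ≈ 0.903500
step 7 [3.5y] swap r/2=1109/64867: DF=(1 − 1109/64867·(0.969800+0.959300+0.933100+0.925600+0.906300+0.903500))/(1+1109/64867) = 8891/10000 ≈ 0.889100
step 8 [4y] zero: DF = P = 8831/10000 ≈ 0.883100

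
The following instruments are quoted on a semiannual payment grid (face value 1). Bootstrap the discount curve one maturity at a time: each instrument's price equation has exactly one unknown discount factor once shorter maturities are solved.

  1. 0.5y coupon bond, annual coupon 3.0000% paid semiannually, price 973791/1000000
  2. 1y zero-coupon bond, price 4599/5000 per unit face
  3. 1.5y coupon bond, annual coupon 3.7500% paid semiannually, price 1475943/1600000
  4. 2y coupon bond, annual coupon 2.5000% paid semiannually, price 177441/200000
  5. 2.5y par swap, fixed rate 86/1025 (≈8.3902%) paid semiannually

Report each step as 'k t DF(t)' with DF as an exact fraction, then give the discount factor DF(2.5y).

1 1/2 4797/5000
2 1 4599/5000
3 3/2 8709/10000
4 2 8423/10000
5 5/2 8151/10000
DF(2.5y) = 8151/10000 ≈ 0.815100

step 1 [0.5y] bond c/2=3/200: DF=(973791/1000000 − 3/200·(0))/(1+3/200) = 4797/5000 ≈ 0.959400
step 2 [1y] zero: DF = P = 4599/5000 ≈ 0.919800
step 3 [1.5y] bond c/2=3/160: DF=(1475943/1600000 − 3/160·(0.959400+0.919800))/(1+3/160) = 8709/10000 ≈ 0.870900
step 4 [2y] bond c/2=1/80: DF=(177441/200000 − 1/80·(0.959400+0.919800+0.870900))/(1+1/80) = 8423/10000 ≈ 0.842300
step 5 [2.5y] swap r/2=43/1025: DF=(1 − 43/1025·(0.959400+0.919800+0.870900+0.842300))/(1+43/1025) = 8151/10000 ≈ 0.815100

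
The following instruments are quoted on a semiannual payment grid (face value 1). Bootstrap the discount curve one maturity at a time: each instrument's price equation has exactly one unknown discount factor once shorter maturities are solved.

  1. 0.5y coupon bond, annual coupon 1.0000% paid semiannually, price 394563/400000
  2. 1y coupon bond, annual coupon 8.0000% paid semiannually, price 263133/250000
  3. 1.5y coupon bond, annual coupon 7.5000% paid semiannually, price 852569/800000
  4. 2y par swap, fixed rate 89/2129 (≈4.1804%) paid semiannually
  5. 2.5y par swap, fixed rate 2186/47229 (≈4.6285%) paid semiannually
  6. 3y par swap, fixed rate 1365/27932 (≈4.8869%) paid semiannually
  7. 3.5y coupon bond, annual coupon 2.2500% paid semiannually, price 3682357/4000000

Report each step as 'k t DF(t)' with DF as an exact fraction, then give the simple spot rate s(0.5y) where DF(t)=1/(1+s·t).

1 1/2 1963/2000
2 1 9743/10000
3 3/2 1913/2000
4 2 9199/10000
5 5/2 8907/10000
6 3 1727/2000
7 7/2 4241/5000
s(0.5y) = (1/(1963/2000) − 1)/(1/2) = 74/1963 ≈ 3.7697%

step 1 [0.5y] bond c/2=1/200: DF=(394563/400000 − 1/200·(0))/(1+1/200) = 1963/2000 ≈ 0.981500
step 2 [1y] bond c/2=1/25: DF=(263133/250000 − 1/25·(0.981500))/(1+1/25) = 9743/10000 ≈ 0.974300
step 3 [1.5y] bond c/2=3/80: DF=(852569/800000 − 3/80·(0.981500+0.974300))/(1+3/80) = 1913/2000 ≈ 0.956500
step 4 [2y] swap r/2=89/4258: DF=(1 − 89/4258·(0.981500+0.974300+0.956500))/(1+89/4258) = 9199/10000 ≈ 0.919900
step 5 [2.5y] swap r/2=1093/47229: DF=(1 − 1093/47229·(0.981500+0.974300+0.956500+0.919900))/(1+1093/47229) = 8907/10000 ≈ 0.890700
step 6 [3y] swap r/2=1365/55864: DF=(1 − 1365/55864·(0.981500+0.974300+0.956500+0.919900+0.890700))/(1+1365/55864) = 1727/2000 ≈ 0.863500
step 7 [3.5y] bond c/2=9/800: DF=(3682357/4000000 − 9/800·(0.981500+0.974300+0.956500+0.919900+0.890700+0.863500))/(1+9/800) = 4241/5000 ≈ 0.848200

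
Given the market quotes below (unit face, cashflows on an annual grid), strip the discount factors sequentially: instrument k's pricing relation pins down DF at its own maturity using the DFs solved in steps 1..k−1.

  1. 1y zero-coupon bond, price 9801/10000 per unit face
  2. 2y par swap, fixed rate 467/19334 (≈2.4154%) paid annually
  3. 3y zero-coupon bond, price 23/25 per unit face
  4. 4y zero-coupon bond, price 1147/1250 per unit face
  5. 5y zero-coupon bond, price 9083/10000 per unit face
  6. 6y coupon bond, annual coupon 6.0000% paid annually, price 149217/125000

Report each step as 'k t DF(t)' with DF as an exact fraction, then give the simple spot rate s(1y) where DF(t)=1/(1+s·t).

1 1 9801/10000
2 2 9533/10000
3 3 23/25
4 4 1147/1250
5 5 9083/10000
6 6 8613/10000
s(1y) = (1/(9801/10000) − 1)/(1) = 199/9801 ≈ 2.0304%

step 1 [1y] zero: DF = P = 9801/10000 ≈ 0.980100
step 2 [2y] swap r/1=467/19334: DF=(1 − 467/19334·(0.980100))/(1+467/19334) = 9533/10000 ≈ 0.953300
step 3 [3y] zero: DF = P = 23/25 ≈ 0.920000
step 4 [4y] zero: DF = P = 1147/1250 ≈ 0.917600
step 5 [5y] zero: DF = P = 9083/10000 ≈ 0.908300
step 6 [6y] bond c/1=3/50: DF=(149217/125000 − 3/50·(0.980100+0.953300+0.920000+0.917600+0.908300))/(1+3/50) = 8613/10000 ≈ 0.861300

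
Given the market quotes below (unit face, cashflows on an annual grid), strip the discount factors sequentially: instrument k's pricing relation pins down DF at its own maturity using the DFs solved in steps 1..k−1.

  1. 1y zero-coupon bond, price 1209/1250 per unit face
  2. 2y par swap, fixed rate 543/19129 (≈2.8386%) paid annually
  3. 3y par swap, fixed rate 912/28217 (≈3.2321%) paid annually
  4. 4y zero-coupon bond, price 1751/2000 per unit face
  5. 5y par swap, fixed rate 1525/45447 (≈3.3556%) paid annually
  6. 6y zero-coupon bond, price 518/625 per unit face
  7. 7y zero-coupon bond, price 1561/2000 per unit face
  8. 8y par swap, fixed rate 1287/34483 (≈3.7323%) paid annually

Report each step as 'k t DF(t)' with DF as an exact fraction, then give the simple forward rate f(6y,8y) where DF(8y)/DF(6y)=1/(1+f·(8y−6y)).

1 1 1209/1250
2 2 9457/10000
3 3 568/625
4 4 1751/2000
5 5 339/400
6 6 518/625
7 7 1561/2000
8 8 3713/5000
f(6y,8y) = ((518/625)/(3713/5000) − 1)/(2) = 431/7426 ≈ 5.8039%

step 1 [1y] zero: DF = P = 1209/1250 ≈ 0.967200
step 2 [2y] swap r/1=543/19129: DF=(1 − 543/19129·(0.967200))/(1+543/19129) = 9457/10000 ≈ 0.945700
step 3 [3y] swap r/1=912/28217: DF=(1 − 912/28217·(0.967200+0.945700))/(1+912/28217) = 568/625 ≈ 0.908800
step 4 [4y] zero: DF = P = 1751/2000 ≈ 0.875500
step 5 [5y] swap r/1=1525/45447: DF=(1 − 1525/45447·(0.967200+0.945700+0.908800+0.875500))/(1+1525/45447) = 339/400 ≈ 0.847500
step 6 [6y] zero: DF = P = 518/625 ≈ 0.828800
step 7 [7y] zero: DF = P = 1561/2000 ≈ 0.780500
step 8 [8y] swap r/1=1287/34483: DF=(1 − 1287/34483·(0.967200+0.945700+0.908800+0.875500+0.847500+0.828800+0.780500))/(1+1287/34483) = 3713/5000 ≈ 0.742600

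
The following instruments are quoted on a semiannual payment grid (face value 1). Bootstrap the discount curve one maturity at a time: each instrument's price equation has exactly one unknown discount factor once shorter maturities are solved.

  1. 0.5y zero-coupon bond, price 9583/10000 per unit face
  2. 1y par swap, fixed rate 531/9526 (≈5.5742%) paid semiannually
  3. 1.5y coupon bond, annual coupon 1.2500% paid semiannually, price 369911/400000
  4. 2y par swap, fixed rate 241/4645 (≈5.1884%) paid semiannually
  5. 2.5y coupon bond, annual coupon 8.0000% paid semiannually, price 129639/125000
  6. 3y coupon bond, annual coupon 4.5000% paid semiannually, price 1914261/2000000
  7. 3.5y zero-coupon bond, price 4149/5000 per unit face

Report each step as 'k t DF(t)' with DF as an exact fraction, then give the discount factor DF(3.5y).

step 1 [0.5y] zero: DF = P = 9583/10000 ≈ 0.958300
step 2 [1y] swap r/2=531/19052: DF=(1 − 531/19052·(0.958300))/(1+531/19052) = 9469/10000 ≈ 0.946900
step 3 [1.5y] bond c/2=1/160: DF=(369911/400000 − 1/160·(0.958300+0.946900))/(1+1/160) = 567/625 ≈ 0.907200
step 4 [2y] swap r/2=241/9290: DF=(1 − 241/9290·(0.958300+0.946900+0.907200))/(1+241/9290) = 2259/2500 ≈ 0.903600
step 5 [2.5y] bond c/2=1/25: DF=(129639/125000 − 1/25·(0.958300+0.946900+0.907200+0.903600))/(1+1/25) = 8543/10000 ≈ 0.854300
step 6 [3y] bond c/2=9/400: DF=(1914261/2000000 − 9/400·(0.958300+0.946900+0.907200+0.903600+0.854300))/(1+9/400) = 1671/2000 ≈ 0.835500
step 7 [3.5y] zero: DF = P = 4149/5000 ≈ 0.829800

1 1/2 9583/10000
2 1 9469/10000
3 3/2 567/625
4 2 2259/2500
5 5/2 8543/10000
6 3 1671/2000
7 7/2 4149/5000
DF(3.5y) = 4149/5000 ≈ 0.829800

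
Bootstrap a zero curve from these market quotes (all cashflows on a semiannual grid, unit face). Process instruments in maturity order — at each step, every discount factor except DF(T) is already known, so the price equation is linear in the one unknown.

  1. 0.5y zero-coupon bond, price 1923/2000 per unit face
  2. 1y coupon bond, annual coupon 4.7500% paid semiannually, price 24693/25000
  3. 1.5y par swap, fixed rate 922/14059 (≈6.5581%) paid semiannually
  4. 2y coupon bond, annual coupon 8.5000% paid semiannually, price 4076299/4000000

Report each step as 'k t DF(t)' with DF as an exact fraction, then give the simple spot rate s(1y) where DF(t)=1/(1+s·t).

1 1/2 1923/2000
2 1 377/400
3 3/2 4539/5000
4 2 8629/10000
s(1y) = (1/(377/400) − 1)/(1) = 23/377 ≈ 6.1008%

step 1 [0.5y] zero: DF = P = 1923/2000 ≈ 0.961500
step 2 [1y] bond c/2=19/800: DF=(24693/25000 − 19/800·(0.961500))/(1+19/800) = 377/400 ≈ 0.942500
step 3 [1.5y] swap r/2=461/14059: DF=(1 − 461/14059·(0.961500+0.942500))/(1+461/14059) = 4539/5000 ≈ 0.907800
step 4 [2y] bond c/2=17/400: DF=(4076299/4000000 − 17/400·(0.961500+0.942500+0.907800))/(1+17/400) = 8629/10000 ≈ 0.862900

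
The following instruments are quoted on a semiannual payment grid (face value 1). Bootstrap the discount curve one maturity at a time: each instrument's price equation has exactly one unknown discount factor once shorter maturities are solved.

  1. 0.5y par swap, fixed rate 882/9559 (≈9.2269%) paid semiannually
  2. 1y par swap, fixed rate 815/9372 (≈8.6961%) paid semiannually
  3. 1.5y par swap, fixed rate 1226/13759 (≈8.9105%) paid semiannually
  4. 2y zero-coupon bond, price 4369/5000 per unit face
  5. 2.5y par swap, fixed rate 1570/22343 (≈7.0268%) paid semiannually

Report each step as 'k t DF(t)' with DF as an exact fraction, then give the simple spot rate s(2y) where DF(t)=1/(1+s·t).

1 1/2 9559/10000
2 1 1837/2000
3 3/2 4387/5000
4 2 4369/5000
5 5/2 843/1000
s(2y) = (1/(4369/5000) − 1)/(2) = 631/8738 ≈ 7.2213%

step 1 [0.5y] swap r/2=441/9559: DF=(1 − 441/9559·(0))/(1+441/9559) = 9559/10000 ≈ 0.955900
step 2 [1y] swap r/2=815/18744: DF=(1 − 815/18744·(0.955900))/(1+815/18744) = 1837/2000 ≈ 0.918500
step 3 [1.5y] swap r/2=613/13759: DF=(1 − 613/13759·(0.955900+0.918500))/(1+613/13759) = 4387/5000 ≈ 0.877400
step 4 [2y] zero: DF = P = 4369/5000 ≈ 0.873800
step 5 [2.5y] swap r/2=785/22343: DF=(1 − 785/22343·(0.955900+0.918500+0.877400+0.873800))/(1+785/22343) = 843/1000 ≈ 0.843000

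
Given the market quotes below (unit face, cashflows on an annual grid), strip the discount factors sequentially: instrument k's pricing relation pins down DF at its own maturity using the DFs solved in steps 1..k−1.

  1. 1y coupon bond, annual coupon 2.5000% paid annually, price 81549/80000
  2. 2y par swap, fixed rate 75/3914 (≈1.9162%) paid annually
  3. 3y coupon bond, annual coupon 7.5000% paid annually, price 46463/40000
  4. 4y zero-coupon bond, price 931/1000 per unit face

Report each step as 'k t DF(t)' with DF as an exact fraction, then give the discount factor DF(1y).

1 1 1989/2000
2 2 77/80
3 3 118/125
4 4 931/1000
DF(1y) = 1989/2000 ≈ 0.994500

step 1 [1y] bond c/1=1/40: DF=(81549/80000 − 1/40·(0))/(1+1/40) = 1989/2000 ≈ 0.994500
step 2 [2y] swap r/1=75/3914: DF=(1 − 75/3914·(0.994500))/(1+75/3914) = 77/80 ≈ 0.962500
step 3 [3y] bond c/1=3/40: DF=(46463/40000 − 3/40·(0.994500+0.962500))/(1+3/40) = 118/125 ≈ 0.944000
step 4 [4y] zero: DF = P = 931/1000 ≈ 0.931000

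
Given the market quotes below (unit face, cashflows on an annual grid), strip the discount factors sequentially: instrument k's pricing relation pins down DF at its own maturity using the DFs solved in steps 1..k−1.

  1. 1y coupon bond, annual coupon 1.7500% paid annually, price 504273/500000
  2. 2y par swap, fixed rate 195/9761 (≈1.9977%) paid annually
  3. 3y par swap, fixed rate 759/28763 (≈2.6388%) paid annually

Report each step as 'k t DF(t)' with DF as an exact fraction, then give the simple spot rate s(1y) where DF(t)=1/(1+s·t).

1 1 1239/1250
2 2 961/1000
3 3 9241/10000
s(1y) = (1/(1239/1250) − 1)/(1) = 11/1239 ≈ 0.8878%

step 1 [1y] bond c/1=7/400: DF=(504273/500000 − 7/400·(0))/(1+7/400) = 1239/1250 ≈ 0.991200
step 2 [2y] swap r/1=195/9761: DF=(1 − 195/9761·(0.991200))/(1+195/9761) = 961/1000 ≈ 0.961000
step 3 [3y] swap r/1=759/28763: DF=(1 − 759/28763·(0.991200+0.961000))/(1+759/28763) = 9241/10000 ≈ 0.924100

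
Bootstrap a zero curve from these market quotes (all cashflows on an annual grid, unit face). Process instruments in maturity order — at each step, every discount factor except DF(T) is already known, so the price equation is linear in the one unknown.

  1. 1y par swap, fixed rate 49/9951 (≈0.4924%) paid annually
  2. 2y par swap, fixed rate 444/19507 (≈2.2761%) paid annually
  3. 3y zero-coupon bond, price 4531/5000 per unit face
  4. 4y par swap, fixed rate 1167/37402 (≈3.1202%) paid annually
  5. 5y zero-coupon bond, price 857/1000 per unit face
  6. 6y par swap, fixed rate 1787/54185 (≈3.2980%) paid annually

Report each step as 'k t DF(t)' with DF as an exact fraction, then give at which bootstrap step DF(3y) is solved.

step 1 [1y] swap r/1=49/9951: DF=(1 − 49/9951·(0))/(1+49/9951) = 9951/10000 ≈ 0.995100
step 2 [2y] swap r/1=444/19507: DF=(1 − 444/19507·(0.995100))/(1+444/19507) = 2389/2500 ≈ 0.955600
step 3 [3y] zero: DF = P = 4531/5000 ≈ 0.906200
step 4 [4y] swap r/1=1167/37402: DF=(1 − 1167/37402·(0.995100+0.955600+0.906200))/(1+1167/37402) = 8833/10000 ≈ 0.883300
step 5 [5y] zero: DF = P = 857/1000 ≈ 0.857000
step 6 [6y] swap r/1=1787/54185: DF=(1 − 1787/54185·(0.995100+0.955600+0.906200+0.883300+0.857000))/(1+1787/54185) = 8213/10000 ≈ 0.821300

1 1 9951/10000
2 2 2389/2500
3 3 4531/5000
4 4 8833/10000
5 5 857/1000
6 6 8213/10000
DF(3y) is solved at step 3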